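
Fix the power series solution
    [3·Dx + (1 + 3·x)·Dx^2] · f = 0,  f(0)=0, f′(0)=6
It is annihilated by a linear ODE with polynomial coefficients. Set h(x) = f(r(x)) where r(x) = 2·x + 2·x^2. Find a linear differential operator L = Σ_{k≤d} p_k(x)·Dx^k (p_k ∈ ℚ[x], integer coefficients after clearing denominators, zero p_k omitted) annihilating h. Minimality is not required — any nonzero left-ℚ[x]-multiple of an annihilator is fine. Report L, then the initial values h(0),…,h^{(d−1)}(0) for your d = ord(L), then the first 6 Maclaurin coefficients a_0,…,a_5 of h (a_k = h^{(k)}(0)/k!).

f: a_k = 0, 6, -9, 18, -81/2, 486/5, …
f∘r: x↦r, Dx↦Dx/r' in L_f ⇒ L₀.
L = (4 + 12·x + 12·x^2)·Dx + (1 + 8·x + 18·x^2 + 12·x^3)·Dx^2  (order 2).
h: a_k = 0, 12, -24, 72, -252, 4752/5, …
ICs: h(0) = 0, h′(0) = 12.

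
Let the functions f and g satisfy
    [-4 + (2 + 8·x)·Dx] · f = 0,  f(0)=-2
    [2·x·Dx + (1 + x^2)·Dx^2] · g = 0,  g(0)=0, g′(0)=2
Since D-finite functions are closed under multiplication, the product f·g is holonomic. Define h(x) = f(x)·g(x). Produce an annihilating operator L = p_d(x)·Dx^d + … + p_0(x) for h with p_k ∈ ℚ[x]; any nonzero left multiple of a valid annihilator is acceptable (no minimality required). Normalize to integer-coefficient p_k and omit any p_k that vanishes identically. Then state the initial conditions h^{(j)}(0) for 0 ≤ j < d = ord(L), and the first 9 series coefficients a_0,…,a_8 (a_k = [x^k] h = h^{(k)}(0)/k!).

f: a_k = -2, -4, 4, -8, 20, -56, 168, -528, 1716, …
g: a_k = 0, 2, 0, -2/3, 0, 2/5, 0, -2/7, 0, …
h₀=f·g: eliminate ⇒ L₀, order ≤ 1·2.
L = (12 - 4·x - 4·x^2) + (-4 - 14·x + 12·x^2 + 16·x^3)·Dx + (1 + 8·x + 17·x^2 + 8·x^3 + 16·x^4)·Dx^2  (order 2).
h: a_k = 0, -4, -8, 28/3, -40/3, 548/15, -1624/15, 34108/105, -107176/105, …
ICs: h(0) = 0, h′(0) = -4.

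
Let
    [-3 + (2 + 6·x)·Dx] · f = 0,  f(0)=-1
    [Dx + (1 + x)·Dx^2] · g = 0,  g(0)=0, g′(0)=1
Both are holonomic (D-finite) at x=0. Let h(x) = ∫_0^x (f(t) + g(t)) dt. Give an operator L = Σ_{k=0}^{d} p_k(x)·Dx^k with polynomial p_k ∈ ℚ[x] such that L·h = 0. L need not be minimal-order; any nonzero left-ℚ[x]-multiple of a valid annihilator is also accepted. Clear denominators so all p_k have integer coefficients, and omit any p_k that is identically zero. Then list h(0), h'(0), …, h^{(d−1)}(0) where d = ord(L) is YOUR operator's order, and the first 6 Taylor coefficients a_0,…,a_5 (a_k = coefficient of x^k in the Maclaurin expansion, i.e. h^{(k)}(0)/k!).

f: a_k = -1, -3/2, 9/8, -27/16, 405/128, -1701/256, …
g: a_k = 0, 1, -1/2, 1/3, -1/4, 1/5, …
h₀=f+g: left-lcm gives L₀, ord ≤ 3.
h=∫h₀ ⇒ L = L₀·Dx.
L = (-15 + 9·x)·Dx^2 + (-19 - 6·x + 45·x^2)·Dx^3 + (-2 - 2·x + 18·x^2 + 18·x^3)·Dx^4  (order 4).
h: a_k = 0, -1, -1/4, 5/24, -65/192, 373/640, …
ICs: h(0) = 0, h′(0) = -1, h′′(0) = -1/2, h′′′(0) = 5/4.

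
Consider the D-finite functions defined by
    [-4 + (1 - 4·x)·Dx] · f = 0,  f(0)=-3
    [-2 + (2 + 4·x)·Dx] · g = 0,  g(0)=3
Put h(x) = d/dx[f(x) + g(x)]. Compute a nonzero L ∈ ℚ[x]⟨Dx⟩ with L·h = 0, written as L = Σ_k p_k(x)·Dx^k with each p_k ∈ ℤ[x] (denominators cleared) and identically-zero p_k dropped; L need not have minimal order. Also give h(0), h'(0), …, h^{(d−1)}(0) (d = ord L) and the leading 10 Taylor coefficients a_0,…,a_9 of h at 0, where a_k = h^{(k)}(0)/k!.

L = (-40 - 32·x) + (-31 - 136·x - 112·x^2)·Dx + (3 - 2·x - 32·x^2 - 32·x^3)·Dx^2  (order 2).
h: a_k = -9, -99, -1143/2, -6159/2, -122775/8, -590013/8, -5504331/16, -25167111/16, -905950359/128, -4026568305/128, …
ICs: h(0) = -9, h′(0) = -99.

f: a_k = -3, -12, -48, -192, -768, -3072, -12288, -49152, -196608, -786432, …
g: a_k = 3, 3, -3/2, 3/2, -15/8, 21/8, -63/16, 99/16, -1287/128, 2145/128, …
Sum ⇒ L₀ = lclm(L_f,L_g) in ℚ(x)⟨Dx⟩.
Derive L from L₀ (diff closure).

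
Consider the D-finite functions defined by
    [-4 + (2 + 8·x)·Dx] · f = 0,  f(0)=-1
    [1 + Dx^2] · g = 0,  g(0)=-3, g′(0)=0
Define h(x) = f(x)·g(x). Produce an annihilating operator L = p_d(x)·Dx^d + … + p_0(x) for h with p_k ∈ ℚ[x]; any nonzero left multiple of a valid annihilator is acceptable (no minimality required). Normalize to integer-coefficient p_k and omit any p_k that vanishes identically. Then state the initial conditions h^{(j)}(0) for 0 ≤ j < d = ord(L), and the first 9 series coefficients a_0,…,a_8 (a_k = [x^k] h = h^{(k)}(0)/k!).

L = (13 + 8·x + 16·x^2) + (-4 - 16·x)·Dx + (1 + 8·x + 16·x^2)·Dx^2  (order 2).
h: a_k = 3, 6, -15/2, 9, -215/8, 313/4, -56941/240, 90059/120, -32917807/13440, …
ICs: h(0) = 3, h′(0) = 6.

f: a_k = -1, -2, 2, -4, 10, -28, 84, -264, 858, …
g: a_k = -3, 0, 3/2, 0, -1/8, 0, 1/240, 0, -1/13440, …
Product ⇒ symmetric product L₀, ord ≤ 2.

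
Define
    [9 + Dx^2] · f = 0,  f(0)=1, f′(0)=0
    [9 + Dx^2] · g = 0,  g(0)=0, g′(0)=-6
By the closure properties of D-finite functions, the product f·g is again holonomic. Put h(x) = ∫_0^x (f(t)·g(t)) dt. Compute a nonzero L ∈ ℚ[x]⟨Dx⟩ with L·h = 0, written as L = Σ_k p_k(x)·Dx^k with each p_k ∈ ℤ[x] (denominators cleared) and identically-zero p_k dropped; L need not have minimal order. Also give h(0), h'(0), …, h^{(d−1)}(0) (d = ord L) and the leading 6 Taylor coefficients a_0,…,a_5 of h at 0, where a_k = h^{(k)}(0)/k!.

f: a_k = 1, 0, -9/2, 0, 27/8, 0, …
g: a_k = 0, -6, 0, 9, 0, -81/20, …
f·g: L₀ = L_f ⊗_s L_g, ord ≤ 2·2.
h=∫₀ˣh₀: take L = L₀·Dx.
L = 36·Dx^2 + Dx^4  (order 4).
h: a_k = 0, 0, -3, 0, 9, 0, …
ICs: h(0) = 0, h′(0) = 0, h′′(0) = -6, h′′′(0) = 0.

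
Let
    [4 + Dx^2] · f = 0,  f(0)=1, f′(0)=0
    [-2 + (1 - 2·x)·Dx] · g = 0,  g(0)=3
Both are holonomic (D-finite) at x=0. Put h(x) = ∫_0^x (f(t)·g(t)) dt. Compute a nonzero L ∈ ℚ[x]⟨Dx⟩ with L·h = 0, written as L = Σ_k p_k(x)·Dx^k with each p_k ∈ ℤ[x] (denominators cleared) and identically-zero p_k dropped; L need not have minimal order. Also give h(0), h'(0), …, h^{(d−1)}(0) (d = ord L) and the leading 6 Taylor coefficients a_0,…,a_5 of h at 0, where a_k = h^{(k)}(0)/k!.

L = (-4 + 8·x)·Dx + 4·Dx^2 + (-1 + 2·x)·Dx^3  (order 3).
h: a_k = 0, 3, 3, 2, 3, 26/5, …
ICs: h(0) = 0, h′(0) = 3, h′′(0) = 6.

f: a_k = 1, 0, -2, 0, 2/3, 0, …
g: a_k = 3, 6, 12, 24, 48, 96, …
f·g: L₀ = L_f ⊗_s L_g, ord ≤ 2·1.
h=∫h₀ ⇒ L = L₀·Dx.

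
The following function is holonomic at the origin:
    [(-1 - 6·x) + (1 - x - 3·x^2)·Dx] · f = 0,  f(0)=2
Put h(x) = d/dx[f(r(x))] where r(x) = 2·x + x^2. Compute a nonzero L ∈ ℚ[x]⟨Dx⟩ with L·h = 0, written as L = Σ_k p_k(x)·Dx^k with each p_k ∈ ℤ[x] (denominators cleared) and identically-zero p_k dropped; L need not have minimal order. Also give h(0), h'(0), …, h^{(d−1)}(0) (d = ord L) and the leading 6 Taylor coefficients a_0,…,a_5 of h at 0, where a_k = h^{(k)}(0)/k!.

L = (17 + 114·x + 597·x^2 + 1260·x^3 + 1215·x^4 + 540·x^5 + 90·x^6) + (-1 - 11·x + 21·x^2 + 211·x^3 + 405·x^4 + 333·x^5 + 126·x^6 + 18·x^7)·Dx  (order 1).
h: a_k = 4, 68, 432, 3136, 19300, 118452, …
ICs: h(0) = 4.

f: a_k = 2, 2, 8, 14, 38, 80, …
L₀ from L_f via x↦r, Dx↦r'^{-1}Dx.
Derive L from L₀ (diff closure).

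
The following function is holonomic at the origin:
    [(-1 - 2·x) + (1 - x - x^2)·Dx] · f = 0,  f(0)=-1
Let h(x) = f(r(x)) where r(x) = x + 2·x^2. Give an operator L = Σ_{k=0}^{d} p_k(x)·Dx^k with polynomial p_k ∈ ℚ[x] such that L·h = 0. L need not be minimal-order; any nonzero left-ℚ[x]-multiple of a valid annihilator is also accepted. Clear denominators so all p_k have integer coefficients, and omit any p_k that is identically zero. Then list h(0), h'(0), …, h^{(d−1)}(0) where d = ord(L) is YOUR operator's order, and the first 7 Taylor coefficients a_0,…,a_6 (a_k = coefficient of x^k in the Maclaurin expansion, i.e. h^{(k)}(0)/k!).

L = (1 + 6·x + 12·x^2 + 16·x^3) + (-1 + x + 3·x^2 + 4·x^3 + 4·x^4)·Dx  (order 1).
h: a_k = -1, -1, -4, -11, -31, -84, -237, …
ICs: h(0) = -1.

f: a_k = -1, -1, -2, -3, -5, -8, -13, …
L₀ from L_f via x↦r, Dx↦r'^{-1}Dx.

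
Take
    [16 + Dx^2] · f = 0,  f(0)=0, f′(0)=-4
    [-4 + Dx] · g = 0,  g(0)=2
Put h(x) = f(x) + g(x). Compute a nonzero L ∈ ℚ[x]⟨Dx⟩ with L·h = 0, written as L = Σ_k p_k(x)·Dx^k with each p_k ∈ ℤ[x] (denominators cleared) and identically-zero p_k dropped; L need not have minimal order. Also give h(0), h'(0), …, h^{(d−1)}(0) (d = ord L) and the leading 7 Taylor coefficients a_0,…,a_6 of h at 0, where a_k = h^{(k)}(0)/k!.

f: a_k = 0, -4, 0, 32/3, 0, -128/15, 0, …
g: a_k = 2, 8, 16, 64/3, 64/3, 256/15, 512/45, …
Sum ⇒ L₀ = lclm(L_f,L_g) in ℚ(x)⟨Dx⟩.
L = -64 + 16·Dx - 4·Dx^2 + Dx^3  (order 3).
h: a_k = 2, 4, 16, 32, 64/3, 128/15, 512/45, …
ICs: h(0) = 2, h′(0) = 4, h′′(0) = 32.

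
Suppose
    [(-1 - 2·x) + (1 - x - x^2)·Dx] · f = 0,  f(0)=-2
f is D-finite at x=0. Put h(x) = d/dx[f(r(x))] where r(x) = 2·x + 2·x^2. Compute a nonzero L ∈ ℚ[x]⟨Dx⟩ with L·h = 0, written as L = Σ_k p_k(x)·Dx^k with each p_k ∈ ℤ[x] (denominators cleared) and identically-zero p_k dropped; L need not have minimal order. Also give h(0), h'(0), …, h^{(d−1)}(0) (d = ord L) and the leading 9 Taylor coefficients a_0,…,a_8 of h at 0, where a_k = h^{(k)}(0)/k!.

L = (10 + 20·x + 60·x^2 + 80·x^3 + 40·x^4) + (-1 + 10·x^2 + 20·x^3 + 20·x^4 + 8·x^5)·Dx  (order 1).
h: a_k = -4, -40, -240, -1280, -6480, -31392, -147840, -682240, -3098880, …
ICs: h(0) = -4.

f: a_k = -2, -2, -4, -6, -10, -16, -26, -42, -68, …
L₀ from L_f via x↦r, Dx↦r'^{-1}Dx.
Differentiate: ansatz ord ≤ ord L₀ ⇒ L.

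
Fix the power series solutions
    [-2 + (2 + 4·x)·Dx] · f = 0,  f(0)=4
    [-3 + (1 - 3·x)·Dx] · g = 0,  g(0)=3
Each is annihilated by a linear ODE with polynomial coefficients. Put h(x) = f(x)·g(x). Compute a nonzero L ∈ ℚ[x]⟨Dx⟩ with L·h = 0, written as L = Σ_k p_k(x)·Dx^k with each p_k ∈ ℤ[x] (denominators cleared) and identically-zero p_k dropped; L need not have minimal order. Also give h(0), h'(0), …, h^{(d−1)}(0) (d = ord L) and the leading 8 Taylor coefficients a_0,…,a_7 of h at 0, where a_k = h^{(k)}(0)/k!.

L = (4 + 3·x) + (-1 + x + 6·x^2)·Dx  (order 1).
h: a_k = 12, 48, 138, 420, 2505/2, 3768, 45153/4, 67779/2, …
ICs: h(0) = 12.

f: a_k = 4, 4, -2, 2, -5/2, 7/2, -21/4, 33/4, …
g: a_k = 3, 9, 27, 81, 243, 729, 2187, 6561, …
Sym-product of L_f,L_g gives L₀ (≤ ord 1).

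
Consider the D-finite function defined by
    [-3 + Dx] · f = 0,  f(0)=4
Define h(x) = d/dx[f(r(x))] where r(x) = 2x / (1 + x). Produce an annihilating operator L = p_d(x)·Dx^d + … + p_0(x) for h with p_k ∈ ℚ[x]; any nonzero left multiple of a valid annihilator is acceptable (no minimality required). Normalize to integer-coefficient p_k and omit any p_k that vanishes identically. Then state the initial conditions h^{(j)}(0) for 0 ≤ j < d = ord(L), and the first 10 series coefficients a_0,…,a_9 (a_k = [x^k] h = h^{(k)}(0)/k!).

L = (4 - 2·x) + (-1 - 2·x - x^2)·Dx  (order 1).
h: a_k = 24, 96, 72, -96, -24, 576/5, -456/5, -384/35, 3672/35, -4512/35, …
ICs: h(0) = 24.

f: a_k = 4, 12, 18, 18, 27/2, 81/10, 81/20, 243/140, 729/1120, 243/1120, …
Change of var in L_f (x↦r) gives L₀.
Differentiate: ansatz ord ≤ ord L₀ ⇒ L.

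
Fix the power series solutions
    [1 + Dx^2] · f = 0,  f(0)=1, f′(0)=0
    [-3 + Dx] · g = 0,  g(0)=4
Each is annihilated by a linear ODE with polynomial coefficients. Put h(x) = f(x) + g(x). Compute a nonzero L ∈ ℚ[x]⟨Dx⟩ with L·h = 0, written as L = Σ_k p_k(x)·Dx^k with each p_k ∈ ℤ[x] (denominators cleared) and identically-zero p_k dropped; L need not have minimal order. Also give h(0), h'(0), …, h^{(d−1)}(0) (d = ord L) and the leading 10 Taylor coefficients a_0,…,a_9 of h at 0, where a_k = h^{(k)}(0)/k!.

f: a_k = 1, 0, -1/2, 0, 1/24, 0, -1/720, 0, 1/40320, 0, …
g: a_k = 4, 12, 18, 18, 27/2, 81/10, 81/20, 243/140, 729/1120, 243/1120, …
Weyl lclm of L_f,L_g ⇒ L₀ (ord ≤ 3).
L = -3 + Dx - 3·Dx^2 + Dx^3  (order 3).
h: a_k = 5, 12, 35/2, 18, 325/24, 81/10, 583/144, 243/140, 5249/8064, 243/1120, …
ICs: h(0) = 5, h′(0) = 12, h′′(0) = 35.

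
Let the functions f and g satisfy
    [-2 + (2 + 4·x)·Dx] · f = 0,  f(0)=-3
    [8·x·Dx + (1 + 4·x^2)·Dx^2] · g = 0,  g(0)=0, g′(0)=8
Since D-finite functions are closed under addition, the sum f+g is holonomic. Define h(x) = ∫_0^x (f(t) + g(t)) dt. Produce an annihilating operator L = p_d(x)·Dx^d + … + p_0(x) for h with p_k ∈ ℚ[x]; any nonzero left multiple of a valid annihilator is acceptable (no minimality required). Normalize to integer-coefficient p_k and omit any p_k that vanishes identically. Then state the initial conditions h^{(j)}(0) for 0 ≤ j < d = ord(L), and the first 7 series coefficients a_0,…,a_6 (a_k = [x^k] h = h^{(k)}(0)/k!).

L = (-8 - 40·x + 96·x^2 + 96·x^3)·Dx^2 + (-11 - 32·x + 40·x^2 + 384·x^3 + 336·x^4)·Dx^3 + (-1 + 6·x + 24·x^2 + 48·x^3 + 112·x^4 + 96·x^5)·Dx^4  (order 4).
h: a_k = 0, -3, 5/2, 1/2, -73/24, 3/8, 919/240, …
ICs: h(0) = 0, h′(0) = -3, h′′(0) = 5, h′′′(0) = 3.

f: a_k = -3, -3, 3/2, -3/2, 15/8, -21/8, 63/16, …
g: a_k = 0, 8, 0, -32/3, 0, 128/5, 0, …
Sum ⇒ L₀ = lclm(L_f,L_g) in ℚ(x)⟨Dx⟩.
h=∫h₀ ⇒ L = L₀·Dx.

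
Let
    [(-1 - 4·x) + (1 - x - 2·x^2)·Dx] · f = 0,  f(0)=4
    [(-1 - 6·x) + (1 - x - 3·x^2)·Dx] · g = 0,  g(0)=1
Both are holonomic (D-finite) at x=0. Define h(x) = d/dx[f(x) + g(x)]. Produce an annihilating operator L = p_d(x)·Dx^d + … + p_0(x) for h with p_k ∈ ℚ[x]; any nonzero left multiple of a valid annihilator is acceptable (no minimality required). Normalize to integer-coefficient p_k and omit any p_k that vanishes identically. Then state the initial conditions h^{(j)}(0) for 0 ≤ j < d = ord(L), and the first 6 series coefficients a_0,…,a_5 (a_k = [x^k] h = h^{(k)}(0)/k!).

L = (-6 - 264·x - 360·x^2 - 1176·x^3 - 2406·x^4 - 3600·x^5 + 1296·x^6) + (6 + 54·x + 114·x^2 + 96·x^3 + 27·x^4 - 2334·x^5 - 1872·x^6 + 864·x^7)·Dx + (-1 + 2·x - 11·x^2 - 18·x^3 + 158·x^4 + 61·x^5 - 377·x^6 - 168·x^7 + 108·x^8)·Dx^2  (order 2).
h: a_k = 5, 32, 81, 252, 620, 1614, …
ICs: h(0) = 5, h′(0) = 32.

f: a_k = 4, 4, 12, 20, 44, 84, …
g: a_k = 1, 1, 4, 7, 19, 40, …
h₀=f+g: left-lcm gives L₀, ord ≤ 2.
h₀' ⇒ L via d/dx closure of L₀.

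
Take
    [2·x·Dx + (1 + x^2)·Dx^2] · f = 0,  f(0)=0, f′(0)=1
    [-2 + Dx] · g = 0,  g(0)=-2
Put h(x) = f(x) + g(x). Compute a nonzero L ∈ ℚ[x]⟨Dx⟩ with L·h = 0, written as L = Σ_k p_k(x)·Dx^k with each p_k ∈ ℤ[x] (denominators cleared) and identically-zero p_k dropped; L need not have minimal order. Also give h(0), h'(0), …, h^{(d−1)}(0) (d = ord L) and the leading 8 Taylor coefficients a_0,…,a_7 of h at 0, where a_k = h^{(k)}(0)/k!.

L = (2 - 4·x - 6·x^2 - 4·x^3)·Dx + (-3 - x^2 - 2·x^4)·Dx^2 + (1 + x + 2·x^2 + x^3 + x^4)·Dx^3  (order 3).
h: a_k = -2, -3, -4, -3, -4/3, -1/3, -8/45, -61/315, …
ICs: h(0) = -2, h′(0) = -3, h′′(0) = -8.

f: a_k = 0, 1, 0, -1/3, 0, 1/5, 0, -1/7, …
g: a_k = -2, -4, -4, -8/3, -4/3, -8/15, -8/45, -16/315, …
L₀ := lclm(L_f,L_g); ord L₀ ≤ 2+1.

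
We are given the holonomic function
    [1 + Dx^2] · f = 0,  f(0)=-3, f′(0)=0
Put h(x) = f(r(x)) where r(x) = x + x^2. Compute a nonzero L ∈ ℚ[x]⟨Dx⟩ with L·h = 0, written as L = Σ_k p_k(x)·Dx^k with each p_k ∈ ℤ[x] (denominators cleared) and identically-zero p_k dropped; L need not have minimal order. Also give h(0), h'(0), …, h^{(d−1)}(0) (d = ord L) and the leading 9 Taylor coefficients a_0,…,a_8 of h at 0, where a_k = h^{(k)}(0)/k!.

L = (1 + 6·x + 12·x^2 + 8·x^3) - 2·Dx + (1 + 2·x)·Dx^2  (order 2).
h: a_k = -3, 0, 3/2, 3, 11/8, -1/2, -179/240, -19/40, -841/13440, …
ICs: h(0) = -3, h′(0) = 0.

f: a_k = -3, 0, 3/2, 0, -1/8, 0, 1/240, 0, -1/13440, …
h₀=f(r): pull back L_f along r ⇒ L₀.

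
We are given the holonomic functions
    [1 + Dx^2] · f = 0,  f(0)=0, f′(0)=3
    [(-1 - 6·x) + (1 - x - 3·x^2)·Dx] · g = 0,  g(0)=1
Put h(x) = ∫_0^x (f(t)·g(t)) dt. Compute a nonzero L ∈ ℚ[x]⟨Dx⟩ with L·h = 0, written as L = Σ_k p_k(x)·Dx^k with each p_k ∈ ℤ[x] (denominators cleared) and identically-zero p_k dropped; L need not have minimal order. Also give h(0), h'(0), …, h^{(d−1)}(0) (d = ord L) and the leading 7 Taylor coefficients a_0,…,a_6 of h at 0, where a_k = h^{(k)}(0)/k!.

f: a_k = 0, 3, 0, -1/2, 0, 1/40, 0, …
g: a_k = 1, 1, 4, 7, 19, 40, 97, …
Sym-product of L_f,L_g gives L₀ (≤ ord 2).
∫: right-multiply L₀ by Dx.
L = (5 + x + 3·x^2)·Dx + (2 + 12·x)·Dx^2 + (-1 + x + 3·x^2)·Dx^3  (order 3).
h: a_k = 0, 0, 3/2, 1, 23/8, 41/10, 2201/240, …
ICs: h(0) = 0, h′(0) = 0, h′′(0) = 3.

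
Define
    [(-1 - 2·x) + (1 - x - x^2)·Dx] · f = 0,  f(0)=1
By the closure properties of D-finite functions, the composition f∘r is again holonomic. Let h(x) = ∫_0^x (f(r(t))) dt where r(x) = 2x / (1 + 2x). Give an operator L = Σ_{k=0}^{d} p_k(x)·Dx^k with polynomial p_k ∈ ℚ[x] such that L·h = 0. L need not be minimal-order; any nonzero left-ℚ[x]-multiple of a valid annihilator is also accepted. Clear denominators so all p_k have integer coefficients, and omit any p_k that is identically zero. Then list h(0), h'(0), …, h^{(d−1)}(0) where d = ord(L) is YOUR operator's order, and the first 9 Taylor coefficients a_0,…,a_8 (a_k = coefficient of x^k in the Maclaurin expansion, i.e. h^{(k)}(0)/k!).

L = (2 + 12·x)·Dx + (-1 - 4·x + 8·x^3)·Dx^2  (order 2).
h: a_k = 0, 1, 1, 4/3, 0, 16/5, -16/3, 128/7, -48, …
ICs: h(0) = 0, h′(0) = 1.

f: a_k = 1, 1, 2, 3, 5, 8, 13, 21, 34, …
h₀=f(r): pull back L_f along r ⇒ L₀.
h=∫₀ˣh₀: take L = L₀·Dx.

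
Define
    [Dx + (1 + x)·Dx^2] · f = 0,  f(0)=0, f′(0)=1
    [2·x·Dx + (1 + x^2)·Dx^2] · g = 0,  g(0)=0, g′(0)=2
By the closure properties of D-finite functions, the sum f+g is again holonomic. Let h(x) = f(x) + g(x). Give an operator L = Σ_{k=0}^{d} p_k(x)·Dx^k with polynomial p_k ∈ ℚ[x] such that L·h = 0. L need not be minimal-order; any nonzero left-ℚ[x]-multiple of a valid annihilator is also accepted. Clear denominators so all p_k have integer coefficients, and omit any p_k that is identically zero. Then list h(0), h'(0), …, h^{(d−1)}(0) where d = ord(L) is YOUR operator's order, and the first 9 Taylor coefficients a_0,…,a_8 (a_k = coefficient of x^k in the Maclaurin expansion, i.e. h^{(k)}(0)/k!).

L = (-2 - 6·x + 6·x^2 + 2·x^3)·Dx + (-4 - 4·x + 12·x^3 + 4·x^4)·Dx^2 + (-1 + x + 2·x^2 + 2·x^3 + 3·x^4 + x^5)·Dx^3  (order 3).
h: a_k = 0, 3, -1/2, -1/3, -1/4, 3/5, -1/6, -1/7, -1/8, …
ICs: h(0) = 0, h′(0) = 3, h′′(0) = -1.

f: a_k = 0, 1, -1/2, 1/3, -1/4, 1/5, -1/6, 1/7, -1/8, …
g: a_k = 0, 2, 0, -2/3, 0, 2/5, 0, -2/7, 0, …
h₀=f+g: left-lcm gives L₀, ord ≤ 4.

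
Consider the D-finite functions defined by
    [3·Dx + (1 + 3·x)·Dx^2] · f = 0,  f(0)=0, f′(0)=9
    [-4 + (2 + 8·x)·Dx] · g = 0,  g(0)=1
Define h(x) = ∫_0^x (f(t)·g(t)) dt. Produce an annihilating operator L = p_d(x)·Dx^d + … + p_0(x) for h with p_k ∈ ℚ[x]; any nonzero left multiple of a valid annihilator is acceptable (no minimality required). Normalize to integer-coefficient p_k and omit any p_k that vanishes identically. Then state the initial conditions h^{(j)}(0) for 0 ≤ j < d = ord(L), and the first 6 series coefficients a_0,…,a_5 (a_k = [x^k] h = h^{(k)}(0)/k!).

L = (6 + 12·x)·Dx + (-1 - 4·x)·Dx^2 + (1 + 11·x + 40·x^2 + 48·x^3)·Dx^3  (order 3).
h: a_k = 0, 0, 9/2, 3/2, -9/2, 45/4, …
ICs: h(0) = 0, h′(0) = 0, h′′(0) = 9.

f: a_k = 0, 9, -27/2, 27, -243/4, 729/5, …
g: a_k = 1, 2, -2, 4, -10, 28, …
L₀ := L_f ⊗_s L_g (sym. prod.), ord ≤ 2.
Integrate: L := L₀·Dx.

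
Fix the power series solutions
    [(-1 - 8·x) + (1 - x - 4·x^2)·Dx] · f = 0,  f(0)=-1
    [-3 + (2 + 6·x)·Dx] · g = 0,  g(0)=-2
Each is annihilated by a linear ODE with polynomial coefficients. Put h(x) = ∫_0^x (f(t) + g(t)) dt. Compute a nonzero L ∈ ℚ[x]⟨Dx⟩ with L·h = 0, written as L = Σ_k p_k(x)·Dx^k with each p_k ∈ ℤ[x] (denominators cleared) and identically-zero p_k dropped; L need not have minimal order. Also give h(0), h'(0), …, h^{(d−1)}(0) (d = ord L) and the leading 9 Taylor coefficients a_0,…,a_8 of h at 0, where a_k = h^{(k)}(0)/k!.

L = (-69 - 387·x - 900·x^2 - 1440·x^3)·Dx + (49 + 318·x + 1257·x^2 + 3240·x^3 + 3600·x^4)·Dx^2 + (2 - 46·x - 234·x^2 + 86·x^3 + 1440·x^4 + 1440·x^5)·Dx^3  (order 3).
h: a_k = 0, -3, -2, -11/12, -99/32, -1451/320, -10021/768, -77363/3584, -523755/8192, …
ICs: h(0) = 0, h′(0) = -3, h′′(0) = -4.

f: a_k = -1, -1, -5, -9, -29, -65, -181, -441, -1165, …
g: a_k = -2, -3, 9/4, -27/8, 405/64, -1701/128, 15309/512, -72171/1024, 2814669/16384, …
h₀=f+g: left-lcm gives L₀, ord ≤ 2.
∫: right-multiply L₀ by Dx.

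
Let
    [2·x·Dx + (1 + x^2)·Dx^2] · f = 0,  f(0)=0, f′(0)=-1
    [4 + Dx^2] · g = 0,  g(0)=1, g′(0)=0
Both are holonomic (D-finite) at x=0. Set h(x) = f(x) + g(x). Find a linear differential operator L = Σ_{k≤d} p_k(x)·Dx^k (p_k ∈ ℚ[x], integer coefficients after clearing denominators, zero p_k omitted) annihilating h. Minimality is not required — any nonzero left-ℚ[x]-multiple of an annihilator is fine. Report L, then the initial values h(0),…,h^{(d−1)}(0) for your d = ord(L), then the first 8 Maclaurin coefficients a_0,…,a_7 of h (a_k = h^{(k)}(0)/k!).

L = (-32·x + 80·x^3 + 16·x^5)·Dx + (4 + 32·x^2 + 36·x^4 + 8·x^6)·Dx^2 + (-8·x + 20·x^3 + 4·x^5)·Dx^3 + (1 + 8·x^2 + 9·x^4 + 2·x^6)·Dx^4  (order 4).
h: a_k = 1, -1, -2, 1/3, 2/3, -1/5, -4/45, 1/7, …
ICs: h(0) = 1, h′(0) = -1, h′′(0) = -4, h′′′(0) = 2.

f: a_k = 0, -1, 0, 1/3, 0, -1/5, 0, 1/7, …
g: a_k = 1, 0, -2, 0, 2/3, 0, -4/45, 0, …
h₀=f+g: left-lcm gives L₀, ord ≤ 4.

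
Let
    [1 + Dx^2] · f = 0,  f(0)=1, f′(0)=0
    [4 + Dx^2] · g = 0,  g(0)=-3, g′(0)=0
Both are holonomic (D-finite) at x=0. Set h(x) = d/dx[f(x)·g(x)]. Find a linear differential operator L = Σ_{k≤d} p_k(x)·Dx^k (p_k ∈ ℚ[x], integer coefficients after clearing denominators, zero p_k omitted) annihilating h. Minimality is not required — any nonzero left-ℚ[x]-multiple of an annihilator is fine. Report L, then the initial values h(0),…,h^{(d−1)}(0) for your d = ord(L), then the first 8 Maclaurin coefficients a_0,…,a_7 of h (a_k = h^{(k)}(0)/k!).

f: a_k = 1, 0, -1/2, 0, 1/24, 0, -1/720, 0, …
g: a_k = -3, 0, 6, 0, -2, 0, 4/15, 0, …
Product ⇒ symmetric product L₀, ord ≤ 4.
Derive L from L₀ (diff closure).
L = 9 + 10·Dx^2 + Dx^4  (order 4).
h: a_k = 0, 15, 0, -41/2, 0, 73/8, 0, -3281/1680, …
ICs: h(0) = 0, h′(0) = 15, h′′(0) = 0, h′′′(0) = -123.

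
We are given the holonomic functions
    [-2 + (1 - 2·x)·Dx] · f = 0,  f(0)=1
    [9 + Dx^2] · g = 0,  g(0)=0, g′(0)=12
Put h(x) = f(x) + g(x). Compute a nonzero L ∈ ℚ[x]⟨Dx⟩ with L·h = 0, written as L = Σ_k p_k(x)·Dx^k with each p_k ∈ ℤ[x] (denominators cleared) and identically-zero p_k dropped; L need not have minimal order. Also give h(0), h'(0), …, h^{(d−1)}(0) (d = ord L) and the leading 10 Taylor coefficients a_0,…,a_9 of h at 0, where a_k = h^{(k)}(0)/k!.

L = (594 - 648·x + 648·x^2) + (-153 + 630·x - 972·x^2 + 648·x^3)·Dx + (66 - 72·x + 72·x^2)·Dx^2 + (-17 + 70·x - 108·x^2 + 72·x^3)·Dx^3  (order 3).
h: a_k = 1, 14, 4, -10, 16, 401/10, 64, 17677/140, 256, 573683/1120, …
ICs: h(0) = 1, h′(0) = 14, h′′(0) = 8.

f: a_k = 1, 2, 4, 8, 16, 32, 64, 128, 256, 512, …
g: a_k = 0, 12, 0, -18, 0, 81/10, 0, -243/140, 0, 243/1120, …
L₀ := lclm(L_f,L_g); ord L₀ ≤ 1+2.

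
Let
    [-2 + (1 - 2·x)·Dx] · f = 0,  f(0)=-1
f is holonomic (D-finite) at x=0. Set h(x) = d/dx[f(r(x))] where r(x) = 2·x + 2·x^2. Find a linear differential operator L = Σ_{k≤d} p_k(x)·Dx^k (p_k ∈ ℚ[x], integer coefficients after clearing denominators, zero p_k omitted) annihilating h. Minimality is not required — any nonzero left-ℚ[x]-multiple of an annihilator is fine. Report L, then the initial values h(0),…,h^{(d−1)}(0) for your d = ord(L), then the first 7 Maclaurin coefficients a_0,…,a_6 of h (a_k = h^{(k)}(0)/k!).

f: a_k = -1, -2, -4, -8, -16, -32, -64, …
Change of var in L_f (x↦r) gives L₀.
h=h₀': d/dx-closure on L₀ ⇒ L.
L = (10 + 24·x + 24·x^2) + (-1 + 2·x + 12·x^2 + 8·x^3)·Dx  (order 1).
h: a_k = -4, -40, -288, -1856, -11200, -64896, -365568, …
ICs: h(0) = -4.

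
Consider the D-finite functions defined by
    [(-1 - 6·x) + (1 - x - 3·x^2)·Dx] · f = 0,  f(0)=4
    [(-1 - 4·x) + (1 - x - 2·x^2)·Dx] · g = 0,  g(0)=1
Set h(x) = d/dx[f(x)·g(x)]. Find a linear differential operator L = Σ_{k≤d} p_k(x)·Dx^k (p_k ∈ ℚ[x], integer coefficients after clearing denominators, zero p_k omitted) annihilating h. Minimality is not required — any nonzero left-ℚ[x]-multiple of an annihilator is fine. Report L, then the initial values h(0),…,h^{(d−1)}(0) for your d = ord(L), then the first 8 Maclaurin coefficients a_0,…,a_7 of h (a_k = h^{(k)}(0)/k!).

f: a_k = 4, 4, 16, 28, 76, 160, 388, 868, …
g: a_k = 1, 1, 3, 5, 11, 21, 43, 85, …
f·g: L₀ = L_f ⊗_s L_g, ord ≤ 1·1.
h₀' ⇒ L via d/dx closure of L₀.
L = (16 + 18·x - 36·x^2 - 368·x^3 - 132·x^4 + 900·x^5 + 720·x^6) + (-2 - 4·x + 39·x^2 + 16·x^3 - 160·x^4 - 69·x^5 + 210·x^6 + 144·x^7)·Dx  (order 1).
h: a_k = 8, 64, 228, 864, 2640, 8088, 22904, 64000, …
ICs: h(0) = 8.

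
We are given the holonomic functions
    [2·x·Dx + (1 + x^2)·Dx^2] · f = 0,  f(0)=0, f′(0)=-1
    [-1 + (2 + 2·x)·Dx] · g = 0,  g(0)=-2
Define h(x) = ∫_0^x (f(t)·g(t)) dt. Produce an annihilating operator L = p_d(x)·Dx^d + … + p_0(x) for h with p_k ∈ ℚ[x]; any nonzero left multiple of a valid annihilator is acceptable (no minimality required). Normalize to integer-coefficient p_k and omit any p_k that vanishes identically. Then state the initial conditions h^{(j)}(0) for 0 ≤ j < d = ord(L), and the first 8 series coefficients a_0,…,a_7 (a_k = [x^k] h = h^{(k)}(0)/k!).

f: a_k = 0, -1, 0, 1/3, 0, -1/5, 0, 1/7, …
g: a_k = -2, -1, 1/4, -1/8, 5/64, -7/128, 21/512, -33/1024, …
f·g: L₀ = L_f ⊗_s L_g, ord ≤ 2·1.
∫: right-multiply L₀ by Dx.
L = (3 - 4·x - x^2)·Dx + (-4 + 4·x + 12·x^2 + 4·x^3)·Dx^2 + (4 + 8·x + 8·x^2 + 8·x^3 + 4·x^4)·Dx^3  (order 3).
h: a_k = 0, 0, 1, 1/3, -11/48, -1/24, 389/5760, 409/13440, …
ICs: h(0) = 0, h′(0) = 0, h′′(0) = 2.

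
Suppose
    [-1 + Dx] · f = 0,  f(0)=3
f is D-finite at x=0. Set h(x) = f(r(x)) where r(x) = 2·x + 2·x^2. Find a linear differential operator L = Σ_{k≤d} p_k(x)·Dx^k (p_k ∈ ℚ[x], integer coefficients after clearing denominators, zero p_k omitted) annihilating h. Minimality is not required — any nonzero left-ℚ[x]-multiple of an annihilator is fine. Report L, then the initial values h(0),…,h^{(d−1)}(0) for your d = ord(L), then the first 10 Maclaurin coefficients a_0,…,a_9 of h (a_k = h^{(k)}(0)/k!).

L = (-2 - 4·x) + Dx  (order 1).
h: a_k = 3, 6, 12, 16, 20, 104/5, 304/15, 1856/105, 1528/105, 2096/189, …
ICs: h(0) = 3.

f: a_k = 3, 3, 3/2, 1/2, 1/8, 1/40, 1/240, 1/1680, 1/13440, 1/120960, …
Substitute x→r, Dx→(1/r')Dx; clear ⇒ L₀.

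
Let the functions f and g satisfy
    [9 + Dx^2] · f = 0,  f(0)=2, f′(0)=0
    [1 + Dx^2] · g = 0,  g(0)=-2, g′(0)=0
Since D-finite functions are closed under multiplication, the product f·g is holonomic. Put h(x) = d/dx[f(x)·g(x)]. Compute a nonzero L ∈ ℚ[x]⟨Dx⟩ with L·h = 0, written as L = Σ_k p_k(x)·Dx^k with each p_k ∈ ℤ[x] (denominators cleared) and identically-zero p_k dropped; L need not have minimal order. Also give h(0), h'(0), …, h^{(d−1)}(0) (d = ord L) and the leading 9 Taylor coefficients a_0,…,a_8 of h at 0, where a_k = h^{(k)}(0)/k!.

L = 64 + 20·Dx^2 + Dx^4  (order 4).
h: a_k = 0, 40, 0, -272/3, 0, 208/3, 0, -8224/315, 0, …
ICs: h(0) = 0, h′(0) = 40, h′′(0) = 0, h′′′(0) = -544.

f: a_k = 2, 0, -9, 0, 27/4, 0, -81/40, 0, 729/2240, …
g: a_k = -2, 0, 1, 0, -1/12, 0, 1/360, 0, -1/20160, …
Product ⇒ symmetric product L₀, ord ≤ 4.
Differentiate: ansatz ord ≤ ord L₀ ⇒ L.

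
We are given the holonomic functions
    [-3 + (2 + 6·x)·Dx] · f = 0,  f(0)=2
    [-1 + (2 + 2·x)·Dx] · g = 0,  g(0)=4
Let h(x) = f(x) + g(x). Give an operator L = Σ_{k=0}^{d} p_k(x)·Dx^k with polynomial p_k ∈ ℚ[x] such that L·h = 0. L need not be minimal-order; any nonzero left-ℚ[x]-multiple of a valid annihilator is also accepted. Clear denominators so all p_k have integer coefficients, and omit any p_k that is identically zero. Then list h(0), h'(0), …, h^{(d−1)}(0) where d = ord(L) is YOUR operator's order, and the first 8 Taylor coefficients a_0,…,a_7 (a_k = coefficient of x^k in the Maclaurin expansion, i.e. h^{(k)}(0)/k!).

L = -3 + (8 + 12·x)·Dx + (4 + 16·x + 12·x^2)·Dx^2  (order 2).
h: a_k = 6, 5, -11/4, 29/8, -415/64, 1715/128, -15351/512, 72237/1024, …
ICs: h(0) = 6, h′(0) = 5.

f: a_k = 2, 3, -9/4, 27/8, -405/64, 1701/128, -15309/512, 72171/1024, …
g: a_k = 4, 2, -1/2, 1/4, -5/32, 7/64, -21/256, 33/512, …
f+g: L₀ = lclm(L_f,L_g), ord ≤ 1+1.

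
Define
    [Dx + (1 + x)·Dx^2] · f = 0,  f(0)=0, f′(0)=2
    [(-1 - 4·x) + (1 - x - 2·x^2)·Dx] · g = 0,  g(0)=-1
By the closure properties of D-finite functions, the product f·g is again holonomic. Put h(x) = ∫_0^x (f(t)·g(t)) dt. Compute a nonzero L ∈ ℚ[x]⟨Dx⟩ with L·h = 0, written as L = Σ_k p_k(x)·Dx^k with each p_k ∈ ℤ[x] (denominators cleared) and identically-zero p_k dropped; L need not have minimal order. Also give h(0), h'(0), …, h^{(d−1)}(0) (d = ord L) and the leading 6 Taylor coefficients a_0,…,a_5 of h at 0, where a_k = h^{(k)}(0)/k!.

f: a_k = 0, 2, -1, 2/3, -1/2, 2/5, …
g: a_k = -1, -1, -3, -5, -11, -21, …
Sym-product of L_f,L_g gives L₀ (≤ ord 2).
h=∫h₀ ⇒ L = L₀·Dx.
L = (5 + 8·x)·Dx + (1 + 11·x + 10·x^2)·Dx^2 + (-1 + 3·x^2 + 2·x^3)·Dx^3  (order 3).
h: a_k = 0, 0, -1, -1/3, -17/12, -43/30, …
ICs: h(0) = 0, h′(0) = 0, h′′(0) = -2.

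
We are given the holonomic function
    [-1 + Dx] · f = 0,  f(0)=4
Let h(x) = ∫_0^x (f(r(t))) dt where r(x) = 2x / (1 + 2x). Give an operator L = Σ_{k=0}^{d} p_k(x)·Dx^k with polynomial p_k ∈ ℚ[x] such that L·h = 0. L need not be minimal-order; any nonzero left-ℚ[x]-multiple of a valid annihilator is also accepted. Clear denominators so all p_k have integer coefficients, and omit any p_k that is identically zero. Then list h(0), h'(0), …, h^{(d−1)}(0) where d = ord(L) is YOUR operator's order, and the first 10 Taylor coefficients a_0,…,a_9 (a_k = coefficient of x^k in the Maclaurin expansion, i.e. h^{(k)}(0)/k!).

L = -2·Dx + (1 + 4·x + 4·x^2)·Dx^2  (order 2).
h: a_k = 0, 4, 4, -8/3, 4/3, 8/15, -152/45, 2416/315, -4364/315, 62728/2835, …
ICs: h(0) = 0, h′(0) = 4.

f: a_k = 4, 4, 2, 2/3, 1/6, 1/30, 1/180, 1/1260, 1/10080, 1/90720, …
L₀ from L_f via x↦r, Dx↦r'^{-1}Dx.
h=∫₀ˣh₀: take L = L₀·Dx.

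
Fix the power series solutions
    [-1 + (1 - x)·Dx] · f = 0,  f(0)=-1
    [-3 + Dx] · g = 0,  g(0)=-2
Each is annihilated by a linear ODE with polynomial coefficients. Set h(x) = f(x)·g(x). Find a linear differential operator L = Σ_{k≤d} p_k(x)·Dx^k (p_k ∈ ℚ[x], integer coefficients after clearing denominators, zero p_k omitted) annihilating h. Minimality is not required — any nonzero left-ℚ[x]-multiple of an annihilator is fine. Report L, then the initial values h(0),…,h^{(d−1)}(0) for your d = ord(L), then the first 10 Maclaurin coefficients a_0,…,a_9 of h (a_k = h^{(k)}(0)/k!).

L = (4 - 3·x) + (-1 + x)·Dx  (order 1).
h: a_k = 2, 8, 17, 26, 131/4, 184/5, 1553/40, 5557/140, 89641/2240, 22471/560, …
ICs: h(0) = 2.

f: a_k = -1, -1, -1, -1, -1, -1, -1, -1, -1, -1, …
g: a_k = -2, -6, -9, -9, -27/4, -81/20, -81/40, -243/280, -729/2240, -243/2240, …
Sym-product of L_f,L_g gives L₀ (≤ ord 1).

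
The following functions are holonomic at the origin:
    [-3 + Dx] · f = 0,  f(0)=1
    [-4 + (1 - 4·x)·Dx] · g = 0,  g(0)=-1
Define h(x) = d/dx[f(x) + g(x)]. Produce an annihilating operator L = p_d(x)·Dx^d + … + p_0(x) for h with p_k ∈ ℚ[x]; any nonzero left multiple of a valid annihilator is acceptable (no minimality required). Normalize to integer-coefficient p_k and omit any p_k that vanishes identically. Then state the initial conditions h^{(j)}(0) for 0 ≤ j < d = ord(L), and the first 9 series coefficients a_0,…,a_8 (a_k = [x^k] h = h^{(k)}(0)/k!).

L = (216 + 288·x) + (-87 - 72·x + 144·x^2)·Dx + (5 - 8·x - 48·x^2)·Dx^2  (order 2).
h: a_k = -1, -23, -357/2, -2021/2, -40879/8, -982797/40, -9174797/80, -293600551/560, -10569643893/4480, …
ICs: h(0) = -1, h′(0) = -23.

f: a_k = 1, 3, 9/2, 9/2, 27/8, 81/40, 81/80, 243/560, 729/4480, …
g: a_k = -1, -4, -16, -64, -256, -1024, -4096, -16384, -65536, …
Sum ⇒ L₀ = lclm(L_f,L_g) in ℚ(x)⟨Dx⟩.
h₀' ⇒ L via d/dx closure of L₀.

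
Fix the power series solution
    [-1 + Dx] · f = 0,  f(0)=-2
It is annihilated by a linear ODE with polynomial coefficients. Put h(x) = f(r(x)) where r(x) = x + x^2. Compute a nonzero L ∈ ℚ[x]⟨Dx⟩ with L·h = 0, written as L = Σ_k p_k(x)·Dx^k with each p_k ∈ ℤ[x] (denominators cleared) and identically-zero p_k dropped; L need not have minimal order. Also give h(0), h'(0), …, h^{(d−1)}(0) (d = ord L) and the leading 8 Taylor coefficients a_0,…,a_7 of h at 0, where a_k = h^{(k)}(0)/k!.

L = (-1 - 2·x) + Dx  (order 1).
h: a_k = -2, -2, -3, -7/3, -25/12, -27/20, -331/360, -1303/2520, …
ICs: h(0) = -2.

f: a_k = -2, -2, -1, -1/3, -1/12, -1/60, -1/360, -1/2520, …
Substitute x→r, Dx→(1/r')Dx; clear ⇒ L₀.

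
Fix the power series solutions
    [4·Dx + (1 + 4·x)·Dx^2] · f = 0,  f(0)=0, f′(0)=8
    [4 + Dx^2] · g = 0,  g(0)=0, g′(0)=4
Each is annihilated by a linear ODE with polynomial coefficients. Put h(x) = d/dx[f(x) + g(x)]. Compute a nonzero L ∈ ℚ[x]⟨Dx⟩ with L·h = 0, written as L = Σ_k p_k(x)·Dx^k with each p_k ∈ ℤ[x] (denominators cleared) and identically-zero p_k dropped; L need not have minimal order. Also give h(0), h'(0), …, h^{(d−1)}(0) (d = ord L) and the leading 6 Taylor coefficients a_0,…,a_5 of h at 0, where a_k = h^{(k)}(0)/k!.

f: a_k = 0, 8, -16, 128/3, -128, 2048/5, …
g: a_k = 0, 4, 0, -8/3, 0, 8/15, …
f+g: L₀ = lclm(L_f,L_g), ord ≤ 2+2.
Differentiate: ansatz ord ≤ ord L₀ ⇒ L.
L = (400 + 128·x + 256·x^2) + (36 + 176·x + 192·x^2 + 256·x^3)·Dx + (100 + 32·x + 64·x^2)·Dx^2 + (9 + 44·x + 48·x^2 + 64·x^3)·Dx^3  (order 3).
h: a_k = 12, -32, 120, -512, 6152/3, -8192, …
ICs: h(0) = 12, h′(0) = -32, h′′(0) = 240.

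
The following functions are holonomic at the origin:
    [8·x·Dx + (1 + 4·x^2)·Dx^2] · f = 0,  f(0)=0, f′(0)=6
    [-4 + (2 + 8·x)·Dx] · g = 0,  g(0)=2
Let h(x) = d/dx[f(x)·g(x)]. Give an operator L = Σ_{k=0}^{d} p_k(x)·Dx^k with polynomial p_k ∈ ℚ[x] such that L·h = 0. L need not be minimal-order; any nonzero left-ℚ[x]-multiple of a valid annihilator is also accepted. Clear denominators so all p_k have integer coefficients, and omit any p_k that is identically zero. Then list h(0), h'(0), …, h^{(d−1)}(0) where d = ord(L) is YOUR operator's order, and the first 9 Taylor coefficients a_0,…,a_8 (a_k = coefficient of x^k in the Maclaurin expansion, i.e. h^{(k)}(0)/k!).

f: a_k = 0, 6, 0, -8, 0, 96/5, 0, -384/7, 0, …
g: a_k = 2, 4, -4, 8, -20, 56, -168, 528, -1716, …
h₀=f·g: eliminate ⇒ L₀, order ≤ 2·1.
h₀' ⇒ L via d/dx closure of L₀.
L = (-4 + 160·x + 320·x^2 - 384·x^3 - 192·x^4) + (16 + 120·x + 432·x^2 + 544·x^3 - 1344·x^4 - 768·x^5)·Dx + (3 + 20·x + 24·x^2 - 16·x^3 - 16·x^4 - 384·x^5 - 256·x^6)·Dx^2  (order 2).
h: a_k = 12, 48, -120, 64, -248, 10464/5, -36208/5, 743168/35, -552840/7, …
ICs: h(0) = 12, h′(0) = 48.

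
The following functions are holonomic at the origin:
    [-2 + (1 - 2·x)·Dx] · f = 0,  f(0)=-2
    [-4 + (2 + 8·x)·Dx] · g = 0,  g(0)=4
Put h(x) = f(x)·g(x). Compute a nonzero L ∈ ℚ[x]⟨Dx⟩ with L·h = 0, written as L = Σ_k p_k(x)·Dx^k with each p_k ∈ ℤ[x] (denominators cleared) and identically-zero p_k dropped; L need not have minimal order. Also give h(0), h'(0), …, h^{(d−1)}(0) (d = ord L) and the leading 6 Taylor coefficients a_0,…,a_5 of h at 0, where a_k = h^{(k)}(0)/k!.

L = (4 + 4·x) + (-1 - 2·x + 8·x^2)·Dx  (order 1).
h: a_k = -8, -32, -48, -128, -176, -576, …
ICs: h(0) = -8.

f: a_k = -2, -4, -8, -16, -32, -64, …
g: a_k = 4, 8, -8, 16, -40, 112, …
Product ⇒ symmetric product L₀, ord ≤ 1.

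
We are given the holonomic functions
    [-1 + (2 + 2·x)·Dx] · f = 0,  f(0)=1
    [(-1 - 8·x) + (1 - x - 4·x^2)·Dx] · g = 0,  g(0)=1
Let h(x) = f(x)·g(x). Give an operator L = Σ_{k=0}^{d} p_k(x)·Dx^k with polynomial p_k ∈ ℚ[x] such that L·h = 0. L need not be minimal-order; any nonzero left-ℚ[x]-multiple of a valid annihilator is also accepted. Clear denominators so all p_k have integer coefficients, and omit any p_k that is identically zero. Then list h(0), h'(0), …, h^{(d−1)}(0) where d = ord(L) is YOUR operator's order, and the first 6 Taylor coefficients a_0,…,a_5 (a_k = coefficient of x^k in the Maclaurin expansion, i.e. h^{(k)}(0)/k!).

L = (3 + 17·x + 12·x^2) + (-2 + 10·x^2 + 8·x^3)·Dx  (order 1).
h: a_k = 1, 3/2, 43/8, 183/16, 4211/128, 20141/256, …
ICs: h(0) = 1.

f: a_k = 1, 1/2, -1/8, 1/16, -5/128, 7/256, …
g: a_k = 1, 1, 5, 9, 29, 65, …
f·g: L₀ = L_f ⊗_s L_g, ord ≤ 1·1.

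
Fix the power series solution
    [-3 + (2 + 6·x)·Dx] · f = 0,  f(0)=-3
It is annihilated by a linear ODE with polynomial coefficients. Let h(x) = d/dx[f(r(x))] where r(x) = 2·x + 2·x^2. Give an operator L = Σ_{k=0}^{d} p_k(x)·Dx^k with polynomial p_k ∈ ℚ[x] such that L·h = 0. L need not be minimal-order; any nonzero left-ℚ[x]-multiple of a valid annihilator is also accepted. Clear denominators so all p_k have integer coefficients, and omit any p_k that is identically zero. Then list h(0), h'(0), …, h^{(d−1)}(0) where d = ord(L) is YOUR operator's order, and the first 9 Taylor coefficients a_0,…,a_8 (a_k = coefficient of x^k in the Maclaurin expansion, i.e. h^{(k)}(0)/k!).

L = -1 + (-1 - 8·x - 18·x^2 - 12·x^3)·Dx  (order 1).
h: a_k = -9, 9, -81/2, 351/2, -6075/8, 26487/8, -233037/16, 1033479/16, -36918747/128, …
ICs: h(0) = -9.

f: a_k = -3, -9/2, 27/8, -81/16, 1215/128, -5103/256, 45927/1024, -216513/2048, 8444007/32768, …
Change of var in L_f (x↦r) gives L₀.
h₀' ⇒ L via d/dx closure of L₀.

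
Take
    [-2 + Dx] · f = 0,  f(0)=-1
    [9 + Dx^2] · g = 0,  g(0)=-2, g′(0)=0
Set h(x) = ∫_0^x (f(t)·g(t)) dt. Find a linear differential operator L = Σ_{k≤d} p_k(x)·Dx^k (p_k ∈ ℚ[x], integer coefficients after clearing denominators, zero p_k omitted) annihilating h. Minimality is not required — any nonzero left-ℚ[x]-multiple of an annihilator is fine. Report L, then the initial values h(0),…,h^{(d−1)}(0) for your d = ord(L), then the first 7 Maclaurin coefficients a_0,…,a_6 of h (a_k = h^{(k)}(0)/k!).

L = 13·Dx - 4·Dx^2 + Dx^3  (order 3).
h: a_k = 0, 2, 2, -5/3, -23/6, -119/60, 61/180, …
ICs: h(0) = 0, h′(0) = 2, h′′(0) = 4.

f: a_k = -1, -2, -2, -4/3, -2/3, -4/15, -4/45, …
g: a_k = -2, 0, 9, 0, -27/4, 0, 81/40, …
L₀ := L_f ⊗_s L_g (sym. prod.), ord ≤ 2.
h=∫₀ˣh₀: take L = L₀·Dx.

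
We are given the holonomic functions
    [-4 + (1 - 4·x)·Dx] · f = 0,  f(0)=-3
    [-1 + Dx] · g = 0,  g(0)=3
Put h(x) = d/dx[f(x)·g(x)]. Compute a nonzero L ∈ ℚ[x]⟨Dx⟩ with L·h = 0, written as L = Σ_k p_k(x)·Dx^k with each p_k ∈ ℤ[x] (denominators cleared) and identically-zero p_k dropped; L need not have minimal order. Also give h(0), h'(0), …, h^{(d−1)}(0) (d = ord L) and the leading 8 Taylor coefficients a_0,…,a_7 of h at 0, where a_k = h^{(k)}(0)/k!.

L = (41 - 40·x + 16·x^2) + (-5 + 24·x - 16·x^2)·Dx  (order 1).
h: a_k = -45, -369, -4437/2, -23667/2, -473343/8, -2272047/8, -106028861/80, -3392923553/560, …
ICs: h(0) = -45.

f: a_k = -3, -12, -48, -192, -768, -3072, -12288, -49152, …
g: a_k = 3, 3, 3/2, 1/2, 1/8, 1/40, 1/240, 1/1680, …
Product ⇒ symmetric product L₀, ord ≤ 1.
Differentiate: ansatz ord ≤ ord L₀ ⇒ L.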